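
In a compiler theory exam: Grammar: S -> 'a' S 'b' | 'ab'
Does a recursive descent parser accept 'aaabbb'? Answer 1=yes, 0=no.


Grammar accepts strings of the form a^n b^n (n >= 1)
Word: 'aaabbb'
Counting: 3 a's and 3 b's
Check: 3 == 3? Yes
Derivation (S -> aSb applied 2 time(s), then S -> ab): S => aSb => aaSbb => aaabbb
Accepted

1


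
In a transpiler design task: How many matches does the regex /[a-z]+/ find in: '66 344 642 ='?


Pattern: /[a-z]+/ (identifiers)
Input: '66 344 642 ='
Scanning for matches:
Total matches: 0

0


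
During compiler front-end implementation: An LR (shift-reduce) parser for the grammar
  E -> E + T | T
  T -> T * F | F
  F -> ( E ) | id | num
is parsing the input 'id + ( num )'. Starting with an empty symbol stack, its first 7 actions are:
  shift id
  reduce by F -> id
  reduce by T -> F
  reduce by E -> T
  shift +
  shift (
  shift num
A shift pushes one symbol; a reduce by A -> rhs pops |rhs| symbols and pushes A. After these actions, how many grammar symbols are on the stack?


Tracking the symbol stack through each action:
  Action 1: shift 'id' : push -> stack = [id] (size 1)
  Action 2: reduce by F -> id : pop 1, push F -> stack = [F] (size 1)
  Action 3: reduce by T -> F : pop 1, push T -> stack = [T] (size 1)
  Action 4: reduce by E -> T : pop 1, push E -> stack = [E] (size 1)
  Action 5: shift '+' : push -> stack = [E, +] (size 2)
  Action 6: shift '(' : push -> stack = [E, +, (] (size 3)
  Action 7: shift 'num' : push -> stack = [E, +, (, num] (size 4)
Final stack size: 4

4


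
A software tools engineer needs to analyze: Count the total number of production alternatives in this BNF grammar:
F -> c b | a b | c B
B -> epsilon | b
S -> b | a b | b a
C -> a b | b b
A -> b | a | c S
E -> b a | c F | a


Counting alternatives per rule:
  F: 3 alternative(s)
  B: 2 alternative(s)
  S: 3 alternative(s)
  C: 2 alternative(s)
  A: 3 alternative(s)
  E: 3 alternative(s)
Sum: 3 + 2 + 3 + 2 + 3 + 3 = 16

16


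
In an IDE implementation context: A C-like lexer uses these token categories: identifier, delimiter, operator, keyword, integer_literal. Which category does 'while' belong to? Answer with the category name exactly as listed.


Token: 'while'
Checking categories:
  identifier: no
  integer_literal: no
  operator: no
  keyword: YES
  delimiter: no
Category: keyword

keyword


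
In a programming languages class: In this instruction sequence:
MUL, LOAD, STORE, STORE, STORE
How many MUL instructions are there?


Scanning instruction sequence for MUL:
  Position 1: MUL <- MATCH
  Position 2: LOAD
  Position 3: STORE
  Position 4: STORE
  Position 5: STORE
Matches at positions: [1]
Total MUL count: 1

1


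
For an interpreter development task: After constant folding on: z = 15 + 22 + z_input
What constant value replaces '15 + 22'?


Identifying constant sub-expression:
  Original: z = 15 + 22 + z_input
  15 and 22 are both compile-time constants
  Evaluating: 15 + 22 = 37
  After folding: z = 37 + z_input

37


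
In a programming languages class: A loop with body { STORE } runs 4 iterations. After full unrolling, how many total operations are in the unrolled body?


Loop body operations: STORE (1 op per iteration)
Unrolling 4 iterations:
  Iteration 1: STORE (1 ops)
  Iteration 2: STORE (1 ops)
  Iteration 3: STORE (1 ops)
  Iteration 4: STORE (1 ops)
Total: 4 iterations * 1 ops/iter = 4 operations

4


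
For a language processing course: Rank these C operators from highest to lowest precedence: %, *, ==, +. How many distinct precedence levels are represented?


Looking up precedence for each operator:
  % -> precedence 6
  * -> precedence 6
  == -> precedence 3
  + -> precedence 5
Sorted highest to lowest: %, *, +, ==
Distinct precedence values: [6, 5, 3]
Number of distinct levels: 3

3


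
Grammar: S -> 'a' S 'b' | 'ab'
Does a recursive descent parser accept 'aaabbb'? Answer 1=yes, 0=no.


Grammar accepts strings of the form a^n b^n (n >= 1)
Word: 'aaabbb'
Counting: 3 a's and 3 b's
Check: 3 == 3? Yes
Derivation (S -> aSb applied 2 time(s), then S -> ab): S => aSb => aaSbb => aaabbb
Accepted

1


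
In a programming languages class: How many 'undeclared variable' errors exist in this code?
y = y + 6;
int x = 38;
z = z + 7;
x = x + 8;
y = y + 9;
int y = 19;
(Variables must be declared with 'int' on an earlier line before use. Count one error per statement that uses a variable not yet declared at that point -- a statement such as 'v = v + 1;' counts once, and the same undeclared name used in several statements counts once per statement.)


Scanning code line by line:
  Line 1: use 'y' -> ERROR (undeclared)
  Line 2: declare 'x' -> declared = ['x']
  Line 3: use 'z' -> ERROR (undeclared)
  Line 4: use 'x' -> OK (declared)
  Line 5: use 'y' -> ERROR (undeclared)
  Line 6: declare 'y' -> declared = ['x', 'y']
Total undeclared variable errors: 3

3


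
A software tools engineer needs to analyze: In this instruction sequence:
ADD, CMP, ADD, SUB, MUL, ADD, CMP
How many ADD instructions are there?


Scanning instruction sequence for ADD:
  Position 1: ADD <- MATCH
  Position 2: CMP
  Position 3: ADD <- MATCH
  Position 4: SUB
  Position 5: MUL
  Position 6: ADD <- MATCH
  Position 7: CMP
Matches at positions: [1, 3, 6]
Total ADD count: 3

3


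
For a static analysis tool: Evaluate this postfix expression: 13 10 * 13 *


Processing tokens left to right:
Push 13, Push 10
Pop 13 and 10, compute 13 * 10 = 130, push 130
Push 13
Pop 130 and 13, compute 130 * 13 = 1690, push 1690
Stack result: 1690

1690


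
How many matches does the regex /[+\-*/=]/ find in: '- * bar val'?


Pattern: /[+\-*/=]/ (operators)
Input: '- * bar val'
Scanning for matches:
  Match 1: '-'
  Match 2: '*'
Total matches: 2

2


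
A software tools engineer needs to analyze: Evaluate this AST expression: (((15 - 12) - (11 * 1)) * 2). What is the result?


Expression: (((15 - 12) - (11 * 1)) * 2)
Evaluating step by step:
  15 - 12 = 3
  11 * 1 = 11
  3 - 11 = -8
  -8 * 2 = -16
Result: -16

-16


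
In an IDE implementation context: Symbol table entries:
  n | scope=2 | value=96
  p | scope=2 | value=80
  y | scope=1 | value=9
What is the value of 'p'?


Searching symbol table for 'p':
  n | scope=2 | value=96
  p | scope=2 | value=80 <- MATCH
  y | scope=1 | value=9
Found 'p' at scope 2 with value 80

80


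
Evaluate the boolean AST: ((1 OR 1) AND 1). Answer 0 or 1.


Step 1: Evaluate inner node
  1 OR 1 = 1
Step 2: Evaluate root node
  1 AND 1 = 1

1


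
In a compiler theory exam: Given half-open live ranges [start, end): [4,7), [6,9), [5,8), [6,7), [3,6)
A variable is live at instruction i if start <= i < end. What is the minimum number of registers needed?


Live ranges:
  Var0: [4, 7)
  Var1: [6, 9)
  Var2: [5, 8)
  Var3: [6, 7)
  Var4: [3, 6)
Sweep-line events (position, delta, active):
  pos=3 start -> active=1
  pos=4 start -> active=2
  pos=5 start -> active=3
  pos=6 end -> active=2
  pos=6 start -> active=3
  pos=6 start -> active=4
  pos=7 end -> active=3
  pos=7 end -> active=2
  pos=8 end -> active=1
  pos=9 end -> active=0
Maximum simultaneous active: 4
Minimum registers needed: 4

4


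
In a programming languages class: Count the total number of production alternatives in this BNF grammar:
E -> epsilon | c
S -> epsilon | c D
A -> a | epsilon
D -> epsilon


Counting alternatives per rule:
  E: 2 alternative(s)
  S: 2 alternative(s)
  A: 2 alternative(s)
  D: 1 alternative(s)
Sum: 2 + 2 + 2 + 1 = 7

7


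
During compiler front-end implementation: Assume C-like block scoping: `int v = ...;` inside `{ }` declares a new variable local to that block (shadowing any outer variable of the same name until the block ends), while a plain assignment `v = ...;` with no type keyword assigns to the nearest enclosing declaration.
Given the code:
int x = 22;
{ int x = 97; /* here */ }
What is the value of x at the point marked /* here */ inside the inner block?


Analyzing scoping rules:
Outer scope: declares x = 22
Inner block: 'int x = 97;' declares a NEW x that shadows the outer one
Inside the block the inner declaration is in scope -> 97
Result: 97

97


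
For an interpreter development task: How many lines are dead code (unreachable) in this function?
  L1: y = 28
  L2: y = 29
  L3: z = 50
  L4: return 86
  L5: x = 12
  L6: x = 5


Analyzing control flow:
  L1: reachable (before return)
  L2: reachable (before return)
  L3: reachable (before return)
  L4: reachable (return statement)
  L5: DEAD (after return at L4)
  L6: DEAD (after return at L4)
Return at L4, total lines = 6
Dead lines: L5 through L6
Count: 2

2


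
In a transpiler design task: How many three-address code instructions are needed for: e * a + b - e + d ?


Expression: e * a + b - e + d
Generating three-address code (respecting * over +/- precedence):
  Instruction 1: t1 = e * a
  Instruction 2: t2 = t1 + b
  Instruction 3: t3 = t2 - e
  Instruction 4: t4 = t3 + d
Total instructions: 4

4


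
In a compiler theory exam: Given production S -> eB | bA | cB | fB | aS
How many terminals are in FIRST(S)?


Production: S -> eB | bA | cB | fB | aS
Examining each alternative for leading terminals:
  S -> eB : first terminal = 'e'
  S -> bA : first terminal = 'b'
  S -> cB : first terminal = 'c'
  S -> fB : first terminal = 'f'
  S -> aS : first terminal = 'a'
FIRST(S) = {a, b, c, e, f}
Count: 5

5


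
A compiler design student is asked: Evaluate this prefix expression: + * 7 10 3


Parsing prefix expression: + * 7 10 3
Step 1: Innermost operation '* 7 10'
  7 * 10 = 70
Step 2: Outer operation '+ [70] 3'
  70 + 3 = 73

73


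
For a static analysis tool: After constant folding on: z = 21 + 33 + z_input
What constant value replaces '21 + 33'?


Identifying constant sub-expression:
  Original: z = 21 + 33 + z_input
  21 and 33 are both compile-time constants
  Evaluating: 21 + 33 = 54
  After folding: z = 54 + z_input

54


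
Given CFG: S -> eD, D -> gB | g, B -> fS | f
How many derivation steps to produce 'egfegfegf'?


Grammar: S -> eD, D -> gB | g, B -> fS | f
Deriving 'egfegfegf':
Step 1: S -> eD => eD
Step 2: D -> gB => egB
Step 3: B -> fS => egfS
Step 4: S -> eD => egfeD
Step 5: D -> gB => egfegB
Step 6: B -> fS => egfegfS
Step 7: S -> eD => egfegfeD
Step 8: D -> gB => egfegfegB
Step 9: B -> f => egfegfegf
Total derivation steps: 9

9


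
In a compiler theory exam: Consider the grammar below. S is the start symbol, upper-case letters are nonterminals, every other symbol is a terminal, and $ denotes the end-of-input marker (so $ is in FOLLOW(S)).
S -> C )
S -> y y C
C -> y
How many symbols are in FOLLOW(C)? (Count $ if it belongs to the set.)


S is the start symbol and does not occur in any rule body, so FOLLOW(S) = {$}.
Examining every occurrence of C in a rule body:
  S -> C ) : C is followed by terminal ')' -> add ')'
  S -> y y C : C is at the right end -> add FOLLOW(S) = {$}
  C -> y : C does not occur in the body -> contributes nothing
FOLLOW(C) = {), $}
Count: 2

2


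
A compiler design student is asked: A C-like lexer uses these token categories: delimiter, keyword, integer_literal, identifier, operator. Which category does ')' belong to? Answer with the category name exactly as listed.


Token: ')'
Checking categories:
  identifier: no
  integer_literal: no
  operator: no
  keyword: no
  delimiter: YES
Category: delimiter

delimiter


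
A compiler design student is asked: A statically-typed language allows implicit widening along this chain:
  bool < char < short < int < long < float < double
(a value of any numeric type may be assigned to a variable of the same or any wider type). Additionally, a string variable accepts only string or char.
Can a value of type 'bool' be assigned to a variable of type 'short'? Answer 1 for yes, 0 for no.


Target variable type: short
Source value type: bool
Numeric ranks: bool=0, short=2
Widening allowed iff rank(source) <= rank(target): 0 <= 2? Yes
Result: 1

1


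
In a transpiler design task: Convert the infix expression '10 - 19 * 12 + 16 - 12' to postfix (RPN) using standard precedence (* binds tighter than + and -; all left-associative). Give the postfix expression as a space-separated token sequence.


Applying the shunting-yard algorithm:
  Operand 10 -> output
  Push '-' onto operator stack -> op-stack: [-]
  Operand 19 -> output
  Push '*' onto operator stack -> op-stack: [-, *]
  Operand 12 -> output
  See '+' (prec 1); top '*' (prec 2) >= it -> pop '*' to output
  See '+' (prec 1); top '-' (prec 1) >= it -> pop '-' to output
  Push '+' onto operator stack -> op-stack: [+]
  Operand 16 -> output
  See '-' (prec 1); top '+' (prec 1) >= it -> pop '+' to output
  Push '-' onto operator stack -> op-stack: [-]
  Operand 12 -> output
  End of input: pop '-' to output
Postfix result: 10 19 12 * - 16 + 12 -

10 19 12 * - 16 + 12 -


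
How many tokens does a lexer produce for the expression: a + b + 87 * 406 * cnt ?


Scanning 'a + b + 87 * 406 * cnt'
Token 1: 'a' -> identifier
Token 2: '+' -> operator
Token 3: 'b' -> identifier
Token 4: '+' -> operator
Token 5: '87' -> integer_literal
Token 6: '*' -> operator
Token 7: '406' -> integer_literal
Token 8: '*' -> operator
Token 9: 'cnt' -> identifier
Total tokens: 9

9


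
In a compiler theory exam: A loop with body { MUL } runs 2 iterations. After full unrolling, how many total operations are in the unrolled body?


Loop body operations: MUL (1 op per iteration)
Unrolling 2 iterations:
  Iteration 1: MUL (1 ops)
  Iteration 2: MUL (1 ops)
Total: 2 iterations * 1 ops/iter = 2 operations

2


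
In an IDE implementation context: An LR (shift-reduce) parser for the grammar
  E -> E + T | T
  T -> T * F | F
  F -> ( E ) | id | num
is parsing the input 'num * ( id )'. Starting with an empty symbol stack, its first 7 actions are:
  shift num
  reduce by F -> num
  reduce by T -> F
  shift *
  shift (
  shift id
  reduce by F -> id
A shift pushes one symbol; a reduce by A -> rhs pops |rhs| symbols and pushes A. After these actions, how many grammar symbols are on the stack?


Tracking the symbol stack through each action:
  Action 1: shift 'num' : push -> stack = [num] (size 1)
  Action 2: reduce by F -> num : pop 1, push F -> stack = [F] (size 1)
  Action 3: reduce by T -> F : pop 1, push T -> stack = [T] (size 1)
  Action 4: shift '*' : push -> stack = [T, *] (size 2)
  Action 5: shift '(' : push -> stack = [T, *, (] (size 3)
  Action 6: shift 'id' : push -> stack = [T, *, (, id] (size 4)
  Action 7: reduce by F -> id : pop 1, push F -> stack = [T, *, (, F] (size 4)
Final stack size: 4

4


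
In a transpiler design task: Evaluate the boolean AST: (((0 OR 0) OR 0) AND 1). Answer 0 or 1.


Step 1: Evaluate inner node
  0 OR 0 = 0
Step 2: Evaluate next node
  0 OR 0 = 0
Step 3: Evaluate root node
  0 AND 1 = 0

0


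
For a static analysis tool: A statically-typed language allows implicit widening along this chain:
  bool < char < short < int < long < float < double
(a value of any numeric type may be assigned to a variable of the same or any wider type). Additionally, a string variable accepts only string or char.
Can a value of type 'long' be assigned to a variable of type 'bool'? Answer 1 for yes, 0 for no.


Target variable type: bool
Source value type: long
Numeric ranks: long=4, bool=0
Widening allowed iff rank(source) <= rank(target): 4 <= 0? No
Result: 0

0


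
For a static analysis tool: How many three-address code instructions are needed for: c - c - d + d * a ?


Expression: c - c - d + d * a
Generating three-address code (respecting * over +/- precedence):
  Instruction 1: t1 = d * a
  Instruction 2: t2 = c - c
  Instruction 3: t3 = t2 - d
  Instruction 4: t4 = t3 + t1
Total instructions: 4

4


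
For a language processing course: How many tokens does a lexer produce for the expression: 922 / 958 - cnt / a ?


Scanning '922 / 958 - cnt / a'
Token 1: '922' -> integer_literal
Token 2: '/' -> operator
Token 3: '958' -> integer_literal
Token 4: '-' -> operator
Token 5: 'cnt' -> identifier
Token 6: '/' -> operator
Token 7: 'a' -> identifier
Total tokens: 7

7


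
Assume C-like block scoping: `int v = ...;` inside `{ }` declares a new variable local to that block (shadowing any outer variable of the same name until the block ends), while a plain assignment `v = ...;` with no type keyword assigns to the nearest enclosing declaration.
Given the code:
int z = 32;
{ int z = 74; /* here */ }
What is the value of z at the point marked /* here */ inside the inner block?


Analyzing scoping rules:
Outer scope: declares z = 32
Inner block: 'int z = 74;' declares a NEW z that shadows the outer one
Inside the block the inner declaration is in scope -> 74
Result: 74

74


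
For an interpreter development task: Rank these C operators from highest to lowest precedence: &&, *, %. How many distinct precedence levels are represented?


Looking up precedence for each operator:
  && -> precedence 2
  * -> precedence 6
  % -> precedence 6
Sorted highest to lowest: *, %, &&
Distinct precedence values: [6, 2]
Number of distinct levels: 2

2


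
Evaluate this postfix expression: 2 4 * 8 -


Processing tokens left to right:
Push 2, Push 4
Pop 2 and 4, compute 2 * 4 = 8, push 8
Push 8
Pop 8 and 8, compute 8 - 8 = 0, push 0
Stack result: 0

0


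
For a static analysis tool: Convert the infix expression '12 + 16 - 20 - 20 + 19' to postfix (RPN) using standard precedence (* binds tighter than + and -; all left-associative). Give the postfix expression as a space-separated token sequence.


Applying the shunting-yard algorithm:
  Operand 12 -> output
  Push '+' onto operator stack -> op-stack: [+]
  Operand 16 -> output
  See '-' (prec 1); top '+' (prec 1) >= it -> pop '+' to output
  Push '-' onto operator stack -> op-stack: [-]
  Operand 20 -> output
  See '-' (prec 1); top '-' (prec 1) >= it -> pop '-' to output
  Push '-' onto operator stack -> op-stack: [-]
  Operand 20 -> output
  See '+' (prec 1); top '-' (prec 1) >= it -> pop '-' to output
  Push '+' onto operator stack -> op-stack: [+]
  Operand 19 -> output
  End of input: pop '+' to output
Postfix result: 12 16 + 20 - 20 - 19 +

12 16 + 20 - 20 - 19 +


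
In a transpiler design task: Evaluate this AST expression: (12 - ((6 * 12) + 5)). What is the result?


Expression: (12 - ((6 * 12) + 5))
Evaluating step by step:
  6 * 12 = 72
  72 + 5 = 77
  12 - 77 = -65
Result: -65

-65


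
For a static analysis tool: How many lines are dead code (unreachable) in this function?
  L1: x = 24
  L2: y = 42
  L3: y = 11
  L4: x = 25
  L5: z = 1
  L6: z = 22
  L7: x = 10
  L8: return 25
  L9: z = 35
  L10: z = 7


Analyzing control flow:
  L1: reachable (before return)
  L2: reachable (before return)
  L3: reachable (before return)
  L4: reachable (before return)
  L5: reachable (before return)
  L6: reachable (before return)
  L7: reachable (before return)
  L8: reachable (return statement)
  L9: DEAD (after return at L8)
  L10: DEAD (after return at L8)
Return at L8, total lines = 10
Dead lines: L9 through L10
Count: 2

2


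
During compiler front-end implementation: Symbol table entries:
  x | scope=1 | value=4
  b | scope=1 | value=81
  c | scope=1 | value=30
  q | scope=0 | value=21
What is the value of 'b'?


Searching symbol table for 'b':
  x | scope=1 | value=4
  b | scope=1 | value=81 <- MATCH
  c | scope=1 | value=30
  q | scope=0 | value=21
Found 'b' at scope 1 with value 81

81


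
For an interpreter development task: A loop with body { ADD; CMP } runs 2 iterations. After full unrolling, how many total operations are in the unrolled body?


Loop body operations: ADD, CMP (2 ops per iteration)
Unrolling 2 iterations:
  Iteration 1: ADD, CMP (2 ops)
  Iteration 2: ADD, CMP (2 ops)
Total: 2 iterations * 2 ops/iter = 4 operations

4


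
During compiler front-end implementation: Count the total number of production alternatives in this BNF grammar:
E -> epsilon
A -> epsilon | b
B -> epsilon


Counting alternatives per rule:
  E: 1 alternative(s)
  A: 2 alternative(s)
  B: 1 alternative(s)
Sum: 1 + 2 + 1 = 4

4


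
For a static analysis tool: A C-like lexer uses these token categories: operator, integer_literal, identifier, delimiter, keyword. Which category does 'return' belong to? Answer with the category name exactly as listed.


Token: 'return'
Checking categories:
  identifier: no
  integer_literal: no
  operator: no
  keyword: YES
  delimiter: no
Category: keyword

keyword


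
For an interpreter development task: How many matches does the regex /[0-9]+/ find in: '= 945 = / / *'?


Pattern: /[0-9]+/ (int literals)
Input: '= 945 = / / *'
Scanning for matches:
  Match 1: '945'
Total matches: 1

1


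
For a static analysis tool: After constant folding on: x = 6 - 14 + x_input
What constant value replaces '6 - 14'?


Identifying constant sub-expression:
  Original: x = 6 - 14 + x_input
  6 and 14 are both compile-time constants
  Evaluating: 6 - 14 = -8
  After folding: x = -8 + x_input

-8


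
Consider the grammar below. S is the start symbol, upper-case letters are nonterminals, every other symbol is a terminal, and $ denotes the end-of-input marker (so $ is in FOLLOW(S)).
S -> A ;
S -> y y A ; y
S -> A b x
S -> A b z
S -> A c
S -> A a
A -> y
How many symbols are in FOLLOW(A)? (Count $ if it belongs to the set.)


S is the start symbol and does not occur in any rule body, so FOLLOW(S) = {$}.
Examining every occurrence of A in a rule body:
  S -> A ; : A is followed by terminal ';' -> add ';'
  S -> y y A ; y : A is followed by terminal ';' -> add ';' (already in the set)
  S -> A b x : A is followed by terminal 'b' -> add 'b'
  S -> A b z : A is followed by terminal 'b' -> add 'b' (already in the set)
  S -> A c : A is followed by terminal 'c' -> add 'c'
  S -> A a : A is followed by terminal 'a' -> add 'a'
  A -> y : A does not occur in the body -> contributes nothing
FOLLOW(A) = {;, a, b, c}
Count: 4

4


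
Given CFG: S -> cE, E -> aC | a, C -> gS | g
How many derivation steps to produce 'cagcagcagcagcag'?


Grammar: S -> cE, E -> aC | a, C -> gS | g
Deriving 'cagcagcagcagcag':
Step 1: S -> cE => cE
Step 2: E -> aC => caC
Step 3: C -> gS => cagS
Step 4: S -> cE => cagcE
Step 5: E -> aC => cagcaC
Step 6: C -> gS => cagcagS
Step 7: S -> cE => cagcagcE
Step 8: E -> aC => cagcagcaC
Step 9: C -> gS => cagcagcagS
Step 10: S -> cE => cagcagcagcE
Step 11: E -> aC => cagcagcagcaC
Step 12: C -> gS => cagcagcagcagS
Step 13: S -> cE => cagcagcagcagcE
Step 14: E -> aC => cagcagcagcagcaC
Step 15: C -> g => cagcagcagcagcag
Total derivation steps: 15

15


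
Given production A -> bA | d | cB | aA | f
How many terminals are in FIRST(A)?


Production: A -> bA | d | cB | aA | f
Examining each alternative for leading terminals:
  A -> bA : first terminal = 'b'
  A -> d : first terminal = 'd'
  A -> cB : first terminal = 'c'
  A -> aA : first terminal = 'a'
  A -> f : first terminal = 'f'
FIRST(A) = {a, b, c, d, f}
Count: 5

5


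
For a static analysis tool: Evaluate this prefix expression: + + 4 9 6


Parsing prefix expression: + + 4 9 6
Step 1: Innermost operation '+ 4 9'
  4 + 9 = 13
Step 2: Outer operation '+ [13] 6'
  13 + 6 = 19

19


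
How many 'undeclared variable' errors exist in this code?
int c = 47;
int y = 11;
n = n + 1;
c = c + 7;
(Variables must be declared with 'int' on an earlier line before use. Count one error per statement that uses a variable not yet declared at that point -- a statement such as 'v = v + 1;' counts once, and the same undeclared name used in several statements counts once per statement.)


Scanning code line by line:
  Line 1: declare 'c' -> declared = ['c']
  Line 2: declare 'y' -> declared = ['c', 'y']
  Line 3: use 'n' -> ERROR (undeclared)
  Line 4: use 'c' -> OK (declared)
Total undeclared variable errors: 1

1


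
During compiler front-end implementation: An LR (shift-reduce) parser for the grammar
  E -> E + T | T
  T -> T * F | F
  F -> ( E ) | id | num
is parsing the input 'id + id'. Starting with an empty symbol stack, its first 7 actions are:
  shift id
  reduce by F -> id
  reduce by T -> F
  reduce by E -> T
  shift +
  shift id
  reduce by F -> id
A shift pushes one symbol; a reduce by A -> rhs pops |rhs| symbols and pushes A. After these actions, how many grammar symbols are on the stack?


Tracking the symbol stack through each action:
  Action 1: shift 'id' : push -> stack = [id] (size 1)
  Action 2: reduce by F -> id : pop 1, push F -> stack = [F] (size 1)
  Action 3: reduce by T -> F : pop 1, push T -> stack = [T] (size 1)
  Action 4: reduce by E -> T : pop 1, push E -> stack = [E] (size 1)
  Action 5: shift '+' : push -> stack = [E, +] (size 2)
  Action 6: shift 'id' : push -> stack = [E, +, id] (size 3)
  Action 7: reduce by F -> id : pop 1, push F -> stack = [E, +, F] (size 3)
Final stack size: 3

3


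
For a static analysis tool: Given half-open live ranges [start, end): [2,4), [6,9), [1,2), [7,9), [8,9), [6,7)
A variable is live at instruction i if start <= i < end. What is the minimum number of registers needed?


Live ranges:
  Var0: [2, 4)
  Var1: [6, 9)
  Var2: [1, 2)
  Var3: [7, 9)
  Var4: [8, 9)
  Var5: [6, 7)
Sweep-line events (position, delta, active):
  pos=1 start -> active=1
  pos=2 end -> active=0
  pos=2 start -> active=1
  pos=4 end -> active=0
  pos=6 start -> active=1
  pos=6 start -> active=2
  pos=7 end -> active=1
  pos=7 start -> active=2
  pos=8 start -> active=3
  pos=9 end -> active=2
  pos=9 end -> active=1
  pos=9 end -> active=0
Maximum simultaneous active: 3
Minimum registers needed: 3

3


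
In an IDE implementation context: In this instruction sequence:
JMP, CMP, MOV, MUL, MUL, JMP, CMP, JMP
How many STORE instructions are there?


Scanning instruction sequence for STORE:
  Position 1: JMP
  Position 2: CMP
  Position 3: MOV
  Position 4: MUL
  Position 5: MUL
  Position 6: JMP
  Position 7: CMP
  Position 8: JMP
Matches at positions: []
Total STORE count: 0

0


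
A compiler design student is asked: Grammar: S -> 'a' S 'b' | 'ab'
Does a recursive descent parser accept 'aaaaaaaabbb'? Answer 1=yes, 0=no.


Grammar accepts strings of the form a^n b^n (n >= 1)
Word: 'aaaaaaaabbb'
Counting: 8 a's and 3 b's
Check: 8 == 3? No
Mismatch: a-count != b-count
Rejected

0


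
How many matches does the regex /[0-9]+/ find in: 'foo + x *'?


Pattern: /[0-9]+/ (int literals)
Input: 'foo + x *'
Scanning for matches:
Total matches: 0

0


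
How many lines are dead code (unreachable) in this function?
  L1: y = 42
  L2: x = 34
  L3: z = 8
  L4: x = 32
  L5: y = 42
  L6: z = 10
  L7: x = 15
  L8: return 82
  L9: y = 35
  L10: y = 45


Analyzing control flow:
  L1: reachable (before return)
  L2: reachable (before return)
  L3: reachable (before return)
  L4: reachable (before return)
  L5: reachable (before return)
  L6: reachable (before return)
  L7: reachable (before return)
  L8: reachable (return statement)
  L9: DEAD (after return at L8)
  L10: DEAD (after return at L8)
Return at L8, total lines = 10
Dead lines: L9 through L10
Count: 2

2


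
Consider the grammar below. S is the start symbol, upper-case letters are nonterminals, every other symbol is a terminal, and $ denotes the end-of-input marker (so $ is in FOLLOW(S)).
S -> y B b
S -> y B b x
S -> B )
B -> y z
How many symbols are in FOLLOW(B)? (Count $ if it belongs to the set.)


S is the start symbol and does not occur in any rule body, so FOLLOW(S) = {$}.
Examining every occurrence of B in a rule body:
  S -> y B b : B is followed by terminal 'b' -> add 'b'
  S -> y B b x : B is followed by terminal 'b' -> add 'b' (already in the set)
  S -> B ) : B is followed by terminal ')' -> add ')'
  B -> y z : B does not occur in the body -> contributes nothing
FOLLOW(B) = {), b}
Count: 2

2


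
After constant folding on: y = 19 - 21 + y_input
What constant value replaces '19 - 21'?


Identifying constant sub-expression:
  Original: y = 19 - 21 + y_input
  19 and 21 are both compile-time constants
  Evaluating: 19 - 21 = -2
  After folding: y = -2 + y_input

-2


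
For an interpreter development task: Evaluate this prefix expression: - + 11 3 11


Parsing prefix expression: - + 11 3 11
Step 1: Innermost operation '+ 11 3'
  11 + 3 = 14
Step 2: Outer operation '- [14] 11'
  14 - 11 = 3

3


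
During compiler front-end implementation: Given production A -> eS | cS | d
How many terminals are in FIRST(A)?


Production: A -> eS | cS | d
Examining each alternative for leading terminals:
  A -> eS : first terminal = 'e'
  A -> cS : first terminal = 'c'
  A -> d : first terminal = 'd'
FIRST(A) = {c, d, e}
Count: 3

3


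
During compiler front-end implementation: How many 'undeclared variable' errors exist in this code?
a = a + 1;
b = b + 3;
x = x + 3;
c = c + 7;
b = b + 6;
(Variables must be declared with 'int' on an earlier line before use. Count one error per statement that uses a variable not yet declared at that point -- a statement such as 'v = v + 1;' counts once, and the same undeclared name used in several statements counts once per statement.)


Scanning code line by line:
  Line 1: use 'a' -> ERROR (undeclared)
  Line 2: use 'b' -> ERROR (undeclared)
  Line 3: use 'x' -> ERROR (undeclared)
  Line 4: use 'c' -> ERROR (undeclared)
  Line 5: use 'b' -> ERROR (undeclared)
Total undeclared variable errors: 5

5


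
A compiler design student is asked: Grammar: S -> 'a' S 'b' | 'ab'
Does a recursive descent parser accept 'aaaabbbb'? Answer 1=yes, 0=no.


Grammar accepts strings of the form a^n b^n (n >= 1)
Word: 'aaaabbbb'
Counting: 4 a's and 4 b's
Check: 4 == 4? Yes
Derivation (S -> aSb applied 3 time(s), then S -> ab): S => aSb => aaSbb => aaaSbbb => aaaabbbb
Accepted

1


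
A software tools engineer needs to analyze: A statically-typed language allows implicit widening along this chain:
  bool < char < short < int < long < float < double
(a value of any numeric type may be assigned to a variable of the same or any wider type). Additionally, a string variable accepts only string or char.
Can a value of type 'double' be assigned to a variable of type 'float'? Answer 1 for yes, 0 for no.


Target variable type: float
Source value type: double
Numeric ranks: double=6, float=5
Widening allowed iff rank(source) <= rank(target): 6 <= 5? No
Result: 0

0


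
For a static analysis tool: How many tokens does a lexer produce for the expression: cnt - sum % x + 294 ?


Scanning 'cnt - sum % x + 294'
Token 1: 'cnt' -> identifier
Token 2: '-' -> operator
Token 3: 'sum' -> identifier
Token 4: '%' -> operator
Token 5: 'x' -> identifier
Token 6: '+' -> operator
Token 7: '294' -> integer_literal
Total tokens: 7

7


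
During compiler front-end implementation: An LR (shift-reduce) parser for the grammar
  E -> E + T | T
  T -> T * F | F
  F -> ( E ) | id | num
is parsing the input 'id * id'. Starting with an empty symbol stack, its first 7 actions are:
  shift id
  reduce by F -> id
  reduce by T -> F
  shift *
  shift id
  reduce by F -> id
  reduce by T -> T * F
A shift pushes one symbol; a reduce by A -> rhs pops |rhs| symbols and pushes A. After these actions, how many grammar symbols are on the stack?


Tracking the symbol stack through each action:
  Action 1: shift 'id' : push -> stack = [id] (size 1)
  Action 2: reduce by F -> id : pop 1, push F -> stack = [F] (size 1)
  Action 3: reduce by T -> F : pop 1, push T -> stack = [T] (size 1)
  Action 4: shift '*' : push -> stack = [T, *] (size 2)
  Action 5: shift 'id' : push -> stack = [T, *, id] (size 3)
  Action 6: reduce by F -> id : pop 1, push F -> stack = [T, *, F] (size 3)
  Action 7: reduce by T -> T * F : pop 3, push T -> stack = [T] (size 1)
Final stack size: 1

1


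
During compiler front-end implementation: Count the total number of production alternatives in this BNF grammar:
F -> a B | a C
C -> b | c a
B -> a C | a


Counting alternatives per rule:
  F: 2 alternative(s)
  C: 2 alternative(s)
  B: 2 alternative(s)
Sum: 2 + 2 + 2 = 6

6


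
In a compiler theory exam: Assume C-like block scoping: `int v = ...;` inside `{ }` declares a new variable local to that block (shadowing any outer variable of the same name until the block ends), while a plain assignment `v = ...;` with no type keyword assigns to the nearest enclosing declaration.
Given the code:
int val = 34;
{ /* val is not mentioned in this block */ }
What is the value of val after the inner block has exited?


Analyzing scoping rules:
Outer scope: declares val = 34
Inner block: val is neither redeclared nor assigned -> unchanged
After the block -> 34
Result: 34

34


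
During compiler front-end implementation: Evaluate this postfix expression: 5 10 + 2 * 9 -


Processing tokens left to right:
Push 5, Push 10
Pop 5 and 10, compute 5 + 10 = 15, push 15
Push 2
Pop 15 and 2, compute 15 * 2 = 30, push 30
Push 9
Pop 30 and 9, compute 30 - 9 = 21, push 21
Stack result: 21

21


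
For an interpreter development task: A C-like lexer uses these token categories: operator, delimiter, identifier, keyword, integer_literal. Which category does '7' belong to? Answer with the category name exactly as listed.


Token: '7'
Checking categories:
  identifier: no
  integer_literal: YES
  operator: no
  keyword: no
  delimiter: no
Category: integer_literal

integer_literal


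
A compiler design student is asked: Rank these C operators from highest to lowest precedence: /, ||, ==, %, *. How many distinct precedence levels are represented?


Looking up precedence for each operator:
  / -> precedence 6
  || -> precedence 1
  == -> precedence 3
  % -> precedence 6
  * -> precedence 6
Sorted highest to lowest: /, %, *, ==, ||
Distinct precedence values: [6, 3, 1]
Number of distinct levels: 3

3


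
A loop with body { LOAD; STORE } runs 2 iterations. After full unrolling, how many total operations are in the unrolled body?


Loop body operations: LOAD, STORE (2 ops per iteration)
Unrolling 2 iterations:
  Iteration 1: LOAD, STORE (2 ops)
  Iteration 2: LOAD, STORE (2 ops)
Total: 2 iterations * 2 ops/iter = 4 operations

4


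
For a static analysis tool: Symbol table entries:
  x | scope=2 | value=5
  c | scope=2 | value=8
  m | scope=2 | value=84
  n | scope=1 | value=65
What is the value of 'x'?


Searching symbol table for 'x':
  x | scope=2 | value=5 <- MATCH
  c | scope=2 | value=8
  m | scope=2 | value=84
  n | scope=1 | value=65
Found 'x' at scope 2 with value 5

5


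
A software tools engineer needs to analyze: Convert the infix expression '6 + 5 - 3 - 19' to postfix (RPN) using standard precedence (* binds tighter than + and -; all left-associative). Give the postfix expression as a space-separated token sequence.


Applying the shunting-yard algorithm:
  Operand 6 -> output
  Push '+' onto operator stack -> op-stack: [+]
  Operand 5 -> output
  See '-' (prec 1); top '+' (prec 1) >= it -> pop '+' to output
  Push '-' onto operator stack -> op-stack: [-]
  Operand 3 -> output
  See '-' (prec 1); top '-' (prec 1) >= it -> pop '-' to output
  Push '-' onto operator stack -> op-stack: [-]
  Operand 19 -> output
  End of input: pop '-' to output
Postfix result: 6 5 + 3 - 19 -

6 5 + 3 - 19 -


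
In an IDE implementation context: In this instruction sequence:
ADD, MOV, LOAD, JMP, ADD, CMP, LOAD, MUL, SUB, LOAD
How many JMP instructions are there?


Scanning instruction sequence for JMP:
  Position 1: ADD
  Position 2: MOV
  Position 3: LOAD
  Position 4: JMP <- MATCH
  Position 5: ADD
  Position 6: CMP
  Position 7: LOAD
  Position 8: MUL
  Position 9: SUB
  Position 10: LOAD
Matches at positions: [4]
Total JMP count: 1

1


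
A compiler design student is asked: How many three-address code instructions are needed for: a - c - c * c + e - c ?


Expression: a - c - c * c + e - c
Generating three-address code (respecting * over +/- precedence):
  Instruction 1: t1 = c * c
  Instruction 2: t2 = a - c
  Instruction 3: t3 = t2 - t1
  Instruction 4: t4 = t3 + e
  Instruction 5: t5 = t4 - c
Total instructions: 5

5


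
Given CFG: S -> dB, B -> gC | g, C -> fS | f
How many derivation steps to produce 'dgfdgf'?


Grammar: S -> dB, B -> gC | g, C -> fS | f
Deriving 'dgfdgf':
Step 1: S -> dB => dB
Step 2: B -> gC => dgC
Step 3: C -> fS => dgfS
Step 4: S -> dB => dgfdB
Step 5: B -> gC => dgfdgC
Step 6: C -> f => dgfdgf
Total derivation steps: 6

6


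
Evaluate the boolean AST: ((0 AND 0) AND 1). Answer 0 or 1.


Step 1: Evaluate inner node
  0 AND 0 = 0
Step 2: Evaluate root node
  0 AND 1 = 0

0


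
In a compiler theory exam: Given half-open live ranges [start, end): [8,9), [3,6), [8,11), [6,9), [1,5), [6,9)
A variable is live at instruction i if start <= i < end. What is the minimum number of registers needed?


Live ranges:
  Var0: [8, 9)
  Var1: [3, 6)
  Var2: [8, 11)
  Var3: [6, 9)
  Var4: [1, 5)
  Var5: [6, 9)
Sweep-line events (position, delta, active):
  pos=1 start -> active=1
  pos=3 start -> active=2
  pos=5 end -> active=1
  pos=6 end -> active=0
  pos=6 start -> active=1
  pos=6 start -> active=2
  pos=8 start -> active=3
  pos=8 start -> active=4
  pos=9 end -> active=3
  pos=9 end -> active=2
  pos=9 end -> active=1
  pos=11 end -> active=0
Maximum simultaneous active: 4
Minimum registers needed: 4

4


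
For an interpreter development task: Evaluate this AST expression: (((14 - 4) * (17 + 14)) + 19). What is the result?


Expression: (((14 - 4) * (17 + 14)) + 19)
Evaluating step by step:
  14 - 4 = 10
  17 + 14 = 31
  10 * 31 = 310
  310 + 19 = 329
Result: 329

329


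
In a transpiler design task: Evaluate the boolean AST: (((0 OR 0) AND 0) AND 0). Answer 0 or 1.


Step 1: Evaluate inner node
  0 OR 0 = 0
Step 2: Evaluate next node
  0 AND 0 = 0
Step 3: Evaluate root node
  0 AND 0 = 0

0


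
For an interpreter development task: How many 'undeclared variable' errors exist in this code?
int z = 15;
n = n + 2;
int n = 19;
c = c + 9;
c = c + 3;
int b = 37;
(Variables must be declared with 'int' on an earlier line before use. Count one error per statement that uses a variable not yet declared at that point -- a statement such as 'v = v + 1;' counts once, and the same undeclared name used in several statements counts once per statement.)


Scanning code line by line:
  Line 1: declare 'z' -> declared = ['z']
  Line 2: use 'n' -> ERROR (undeclared)
  Line 3: declare 'n' -> declared = ['n', 'z']
  Line 4: use 'c' -> ERROR (undeclared)
  Line 5: use 'c' -> ERROR (undeclared)
  Line 6: declare 'b' -> declared = ['b', 'n', 'z']
Total undeclared variable errors: 3

3


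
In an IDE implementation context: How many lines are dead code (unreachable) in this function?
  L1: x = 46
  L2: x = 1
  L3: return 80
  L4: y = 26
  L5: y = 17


Analyzing control flow:
  L1: reachable (before return)
  L2: reachable (before return)
  L3: reachable (return statement)
  L4: DEAD (after return at L3)
  L5: DEAD (after return at L3)
Return at L3, total lines = 5
Dead lines: L4 through L5
Count: 2

2


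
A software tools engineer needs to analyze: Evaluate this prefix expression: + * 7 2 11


Parsing prefix expression: + * 7 2 11
Step 1: Innermost operation '* 7 2'
  7 * 2 = 14
Step 2: Outer operation '+ [14] 11'
  14 + 11 = 25

25


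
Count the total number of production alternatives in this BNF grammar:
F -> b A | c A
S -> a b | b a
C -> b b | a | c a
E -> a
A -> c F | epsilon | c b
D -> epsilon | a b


Counting alternatives per rule:
  F: 2 alternative(s)
  S: 2 alternative(s)
  C: 3 alternative(s)
  E: 1 alternative(s)
  A: 3 alternative(s)
  D: 2 alternative(s)
Sum: 2 + 2 + 3 + 1 + 3 + 2 = 13

13


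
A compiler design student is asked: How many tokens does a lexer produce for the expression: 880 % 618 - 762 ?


Scanning '880 % 618 - 762'
Token 1: '880' -> integer_literal
Token 2: '%' -> operator
Token 3: '618' -> integer_literal
Token 4: '-' -> operator
Token 5: '762' -> integer_literal
Total tokens: 5

5


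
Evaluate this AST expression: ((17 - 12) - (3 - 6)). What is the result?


Expression: ((17 - 12) - (3 - 6))
Evaluating step by step:
  17 - 12 = 5
  3 - 6 = -3
  5 - -3 = 8
Result: 8

8
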